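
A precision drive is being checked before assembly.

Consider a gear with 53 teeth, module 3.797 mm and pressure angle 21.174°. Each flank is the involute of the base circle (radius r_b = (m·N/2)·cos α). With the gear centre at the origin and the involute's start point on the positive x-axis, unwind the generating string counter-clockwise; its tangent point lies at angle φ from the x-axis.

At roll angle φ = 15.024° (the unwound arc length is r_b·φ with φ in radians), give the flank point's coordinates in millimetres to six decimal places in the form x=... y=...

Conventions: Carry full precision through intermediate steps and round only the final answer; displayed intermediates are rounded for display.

class = single-mesh tooth geometry [base-circle involute, m = 3.797, 53T]
pitch radius r_p = m·N/2 = 3.797·53/2 = 100.620500
base radius r_b = r_p·cos α = 100.620500·cos 21.174° = 93.827389
roll angle φ = 15.024° = 0.26221827 rad
x = r_b·(cos φ + φ·sin φ) = 96.997863
y = r_b·(sin φ − φ·cos φ) = 0.560026

x=96.997863 y=0.560026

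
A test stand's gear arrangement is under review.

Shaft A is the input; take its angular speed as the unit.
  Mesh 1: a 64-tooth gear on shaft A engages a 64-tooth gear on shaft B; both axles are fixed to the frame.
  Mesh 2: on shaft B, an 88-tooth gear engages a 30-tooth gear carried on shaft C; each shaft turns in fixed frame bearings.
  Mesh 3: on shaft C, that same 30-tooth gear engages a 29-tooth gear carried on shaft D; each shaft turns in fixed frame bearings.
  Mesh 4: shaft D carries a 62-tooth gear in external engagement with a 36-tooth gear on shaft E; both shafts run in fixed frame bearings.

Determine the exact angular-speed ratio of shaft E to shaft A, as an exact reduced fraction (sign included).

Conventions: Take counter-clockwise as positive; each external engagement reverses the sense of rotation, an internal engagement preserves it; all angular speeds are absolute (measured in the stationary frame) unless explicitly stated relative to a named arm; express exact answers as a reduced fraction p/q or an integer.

class = fixed-axis compound train [4 meshes; 4 ratios multiply, 4 sense flips]
mesh 1 [64T→64T]: running ratio 1, sense −
mesh 2 [88T→30T]: running ratio 44/15, sense +
mesh 3 [30T→29T]: running ratio 88/29, sense −
mesh 4 [62T→36T]: running ratio 1364/261, sense +
ω_out/ω_in = 1364/261

1364/261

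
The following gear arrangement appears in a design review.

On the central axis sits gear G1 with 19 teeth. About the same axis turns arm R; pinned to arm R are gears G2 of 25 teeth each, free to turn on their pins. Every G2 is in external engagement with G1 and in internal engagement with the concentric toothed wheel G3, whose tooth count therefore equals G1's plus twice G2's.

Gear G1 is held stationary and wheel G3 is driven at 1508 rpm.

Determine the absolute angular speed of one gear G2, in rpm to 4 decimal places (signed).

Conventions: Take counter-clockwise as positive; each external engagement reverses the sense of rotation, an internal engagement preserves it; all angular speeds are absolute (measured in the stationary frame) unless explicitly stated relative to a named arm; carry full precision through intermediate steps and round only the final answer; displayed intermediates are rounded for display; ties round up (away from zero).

topology: planetary set — G1 19T / G2 25T / G3 69T, arm = carrier (Willis)
normalise by the input: solve with ω_ring = 1, then scale by 1508 rpm
ring teeth: 19 + 2·25 = 69
19(ω_sun−ω_arm) = −69(ω_ring−ω_arm),  ω_sun = 0, ω_ring = 1
19(0−ω_arm) = −69(1−ω_arm)  ⇒  88·ω_arm = 69  ⇒  ω_arm = 69/88
sun–planet mesh: 19·(0−69/88) = −25·(ω_p−ω_arm)  ⇒  ω_p−ω_arm = 1311/2200
ω_p = 69/88 + 1311/2200 = 69/50
scale: ω_p = 69/50 × 1508 rpm = +2081.0400 rpm

+2081.0400 rpm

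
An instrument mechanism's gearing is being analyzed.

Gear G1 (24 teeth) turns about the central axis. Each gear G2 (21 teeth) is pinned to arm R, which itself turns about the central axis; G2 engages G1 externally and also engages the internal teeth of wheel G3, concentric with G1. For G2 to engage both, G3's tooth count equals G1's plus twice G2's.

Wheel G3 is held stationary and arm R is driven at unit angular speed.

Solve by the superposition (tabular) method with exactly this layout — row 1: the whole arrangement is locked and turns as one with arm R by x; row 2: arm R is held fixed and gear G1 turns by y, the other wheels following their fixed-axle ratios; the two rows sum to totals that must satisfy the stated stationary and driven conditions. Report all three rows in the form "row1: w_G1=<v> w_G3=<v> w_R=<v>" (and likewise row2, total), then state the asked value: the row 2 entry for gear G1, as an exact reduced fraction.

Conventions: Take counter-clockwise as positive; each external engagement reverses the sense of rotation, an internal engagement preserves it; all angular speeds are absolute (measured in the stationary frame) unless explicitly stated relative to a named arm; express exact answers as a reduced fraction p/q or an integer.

row1: w_G1=1 w_G3=1 w_R=1
row2: w_G1=11/4 w_G3=-1 w_R=0
total: w_G1=15/4 w_G3=0 w_R=1
asked value: 11/4

planetary set (24T centre, 21T on arm, 66T internal) — Willis relation
row 1 — lock + rotate with arm: ω_sun = ω_ring = ω_arm = x
row 2 — arm fixed, fixed-axis ratios: sun y, ring −(24/66)·y, arm 0
boundary: total ω_ring = x − (24/66)·y = 0 and total ω_arm = x = 1  ⇒  y = 11/4, x = 1
row 2 ring = −(24/66)·11/4 = -1
totals (row 1 + row 2): sun 1 + 11/4 = 15/4, ring 1 + (-1) = 0, arm 1 + 0 = 1
asked cell (row2, sun) = 11/4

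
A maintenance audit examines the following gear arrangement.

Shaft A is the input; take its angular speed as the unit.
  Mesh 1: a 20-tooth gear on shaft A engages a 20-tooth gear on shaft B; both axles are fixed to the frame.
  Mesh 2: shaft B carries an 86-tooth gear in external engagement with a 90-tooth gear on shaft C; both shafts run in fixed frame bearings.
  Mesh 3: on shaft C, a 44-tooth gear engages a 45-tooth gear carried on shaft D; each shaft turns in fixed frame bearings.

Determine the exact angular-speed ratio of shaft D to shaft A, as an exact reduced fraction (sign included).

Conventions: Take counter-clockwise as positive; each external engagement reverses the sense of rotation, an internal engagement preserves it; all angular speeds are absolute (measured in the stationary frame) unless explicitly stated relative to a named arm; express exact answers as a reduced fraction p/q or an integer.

class = fixed-axis compound train [3 meshes; 3 ratios multiply, 3 sense flips]
mesh 1 [20T→20T]: running ratio 1, sense −
mesh 2 [86T→90T]: running ratio 43/45, sense +
mesh 3 [44T→45T]: running ratio 1892/2025, sense −
ω_out/ω_in = -1892/2025

-1892/2025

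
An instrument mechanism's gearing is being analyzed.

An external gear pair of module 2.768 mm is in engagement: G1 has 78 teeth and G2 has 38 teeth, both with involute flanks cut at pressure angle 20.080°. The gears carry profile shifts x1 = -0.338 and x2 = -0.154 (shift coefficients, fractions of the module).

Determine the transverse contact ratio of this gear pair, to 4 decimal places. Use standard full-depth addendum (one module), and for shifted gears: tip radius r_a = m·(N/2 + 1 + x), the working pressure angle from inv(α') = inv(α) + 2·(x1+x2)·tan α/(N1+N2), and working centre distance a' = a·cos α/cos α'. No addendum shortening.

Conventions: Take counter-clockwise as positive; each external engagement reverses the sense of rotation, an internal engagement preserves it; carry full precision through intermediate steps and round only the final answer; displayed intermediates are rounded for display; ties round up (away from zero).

class = single-mesh tooth geometry [involute pair 78T × 38T, m = 2.768]
base radii: r_b1 = 101.390046, r_b2 = 49.395151
tip radii: r_a1 = 109.784416, r_a2 = 54.933728
inv(α') = inv(20.080°) + 2·(-0.338-0.154)·tan α/(78+38) = 0.01198927  ⇒  α' = 18.64205°
a' = a·cos α / cos α' = 160.5440·cos 20.080°/cos 18.64205° = 159.134330
action lengths: √(r_a1²−r_b1²) = 42.103165, √(r_a2²−r_b2²) = 24.038169
base pitch p_b = π·m·cos α = 8.167339
CR = (42.103165 + 24.038169 − 159.134330·sin 18.64205°)/8.167339 = 1.870043
contact ratio ≈ 1.8700

1.8700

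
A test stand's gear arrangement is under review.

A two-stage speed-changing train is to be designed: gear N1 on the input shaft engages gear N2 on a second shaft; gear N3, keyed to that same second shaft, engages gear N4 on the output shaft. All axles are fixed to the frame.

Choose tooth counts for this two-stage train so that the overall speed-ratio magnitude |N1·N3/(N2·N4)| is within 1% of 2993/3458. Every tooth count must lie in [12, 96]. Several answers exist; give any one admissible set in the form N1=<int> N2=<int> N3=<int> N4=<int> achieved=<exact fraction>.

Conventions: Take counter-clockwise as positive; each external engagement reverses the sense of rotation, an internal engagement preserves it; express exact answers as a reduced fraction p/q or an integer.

topology: fixed-axis compound train — 2 stages, target 2993/3458
target = 2993/3458 in lowest terms: an exact hit needs N1·N3 = k·2993 and N2·N4 = k·3458 for one integer k, every count in [12, 96]; additionally prefer no 1:1 stage (N1 ≠ N2, N3 ≠ N4)
k = 1: N1·N3 = 2993 = 41·73, N2·N4 = 3458 = 38·91
achieved = 41·73/(38·91) = 2993/3458; |achieved − target| = 0 ≤ 2993/345800 ✓

N1=41 N2=38 N3=73 N4=91 achieved=2993/3458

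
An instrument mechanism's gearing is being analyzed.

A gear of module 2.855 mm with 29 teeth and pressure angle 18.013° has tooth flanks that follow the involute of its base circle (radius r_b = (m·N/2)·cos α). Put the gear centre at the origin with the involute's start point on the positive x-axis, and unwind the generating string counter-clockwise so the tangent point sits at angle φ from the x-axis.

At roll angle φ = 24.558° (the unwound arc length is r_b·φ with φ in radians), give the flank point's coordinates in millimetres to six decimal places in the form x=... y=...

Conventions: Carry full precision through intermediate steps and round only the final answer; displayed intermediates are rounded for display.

topology: single-mesh involute geometry — m = 2.855, N = 29
pitch radius r_p = m·N/2 = 2.855·29/2 = 41.397500
base radius r_b = r_p·cos α = 41.397500·cos 18.013° = 39.368459
roll angle φ = 24.558° = 0.42861796 rad
x = r_b·(cos φ + φ·sin φ) = 42.820313
y = r_b·(sin φ − φ·cos φ) = 1.014469

x=42.820313 y=1.014469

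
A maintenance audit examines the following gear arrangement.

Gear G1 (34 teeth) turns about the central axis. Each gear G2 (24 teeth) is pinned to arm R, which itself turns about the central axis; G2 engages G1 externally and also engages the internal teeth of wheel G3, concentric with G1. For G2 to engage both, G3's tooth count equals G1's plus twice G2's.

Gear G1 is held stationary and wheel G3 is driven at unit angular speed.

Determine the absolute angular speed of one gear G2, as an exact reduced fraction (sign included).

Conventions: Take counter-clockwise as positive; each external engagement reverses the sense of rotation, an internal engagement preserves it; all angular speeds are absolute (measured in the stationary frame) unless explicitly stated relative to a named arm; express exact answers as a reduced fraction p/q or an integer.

41/24

planetary set (34T centre, 24T on arm, 82T internal) — Willis relation
ring teeth: 34 + 2·24 = 82
34(ω_sun−ω_arm) = −82(ω_ring−ω_arm),  ω_sun = 0, ω_ring = 1
34(0−ω_arm) = −82(1−ω_arm)  ⇒  116·ω_arm = 82  ⇒  ω_arm = 41/58
sun–planet mesh: 34·(0−41/58) = −24·(ω_p−ω_arm)  ⇒  ω_p−ω_arm = 697/696
ω_p = 41/58 + 697/696 = 41/24
exact speed ratio = 41/24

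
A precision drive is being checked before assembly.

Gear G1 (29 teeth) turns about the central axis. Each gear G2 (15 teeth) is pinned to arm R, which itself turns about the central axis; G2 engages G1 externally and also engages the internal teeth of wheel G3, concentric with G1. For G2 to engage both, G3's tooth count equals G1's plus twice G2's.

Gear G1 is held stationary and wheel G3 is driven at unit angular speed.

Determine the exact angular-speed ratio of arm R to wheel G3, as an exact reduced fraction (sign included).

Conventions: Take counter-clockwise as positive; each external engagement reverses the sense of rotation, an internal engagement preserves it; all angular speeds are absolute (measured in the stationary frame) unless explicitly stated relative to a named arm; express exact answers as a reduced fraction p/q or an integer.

topology: planetary set — G1 29T / G2 15T / G3 59T, arm = carrier (Willis)
ring teeth: 29 + 2·15 = 59
29(ω_sun−ω_arm) = −59(ω_ring−ω_arm),  ω_sun = 0, ω_ring = 1
29(0−ω_arm) = −59(1−ω_arm)  ⇒  88·ω_arm = 59  ⇒  ω_arm = 59/88
ω_out/ω_in = 59/88

59/88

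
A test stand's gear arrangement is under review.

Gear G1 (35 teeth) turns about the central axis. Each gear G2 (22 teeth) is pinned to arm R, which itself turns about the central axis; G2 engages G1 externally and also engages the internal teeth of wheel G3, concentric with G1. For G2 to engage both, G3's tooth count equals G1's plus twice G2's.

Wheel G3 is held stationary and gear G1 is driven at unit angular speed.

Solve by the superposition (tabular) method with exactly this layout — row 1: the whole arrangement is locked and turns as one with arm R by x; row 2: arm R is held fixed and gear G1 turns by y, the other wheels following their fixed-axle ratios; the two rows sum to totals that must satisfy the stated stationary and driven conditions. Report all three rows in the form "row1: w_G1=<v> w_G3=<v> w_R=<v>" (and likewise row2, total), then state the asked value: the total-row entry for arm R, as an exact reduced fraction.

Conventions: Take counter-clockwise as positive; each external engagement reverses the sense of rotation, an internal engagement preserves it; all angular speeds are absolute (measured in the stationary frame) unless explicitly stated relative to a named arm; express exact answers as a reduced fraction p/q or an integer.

class = planetary set [G3 = 35+2·22 = 79; Willis about the carrier]
superposition row 1 [locked train]: every member turns x
superposition row 2 [arm held]: sun y, ring −(35/79)·y, arm 0
boundary: total ω_ring = x − (35/79)·y = 0 and total ω_sun = x + y = 1  ⇒  y = 79/114, x = 35/114
row 2 ring = −(35/79)·79/114 = -35/114
totals (row 1 + row 2): sun 35/114 + 79/114 = 1, ring 35/114 + (-35/114) = 0, arm 35/114 + 0 = 35/114
asked cell (total, arm) = 35/114

row1: w_G1=35/114 w_G3=35/114 w_R=35/114
row2: w_G1=79/114 w_G3=-35/114 w_R=0
total: w_G1=1 w_G3=0 w_R=35/114
asked value: 35/114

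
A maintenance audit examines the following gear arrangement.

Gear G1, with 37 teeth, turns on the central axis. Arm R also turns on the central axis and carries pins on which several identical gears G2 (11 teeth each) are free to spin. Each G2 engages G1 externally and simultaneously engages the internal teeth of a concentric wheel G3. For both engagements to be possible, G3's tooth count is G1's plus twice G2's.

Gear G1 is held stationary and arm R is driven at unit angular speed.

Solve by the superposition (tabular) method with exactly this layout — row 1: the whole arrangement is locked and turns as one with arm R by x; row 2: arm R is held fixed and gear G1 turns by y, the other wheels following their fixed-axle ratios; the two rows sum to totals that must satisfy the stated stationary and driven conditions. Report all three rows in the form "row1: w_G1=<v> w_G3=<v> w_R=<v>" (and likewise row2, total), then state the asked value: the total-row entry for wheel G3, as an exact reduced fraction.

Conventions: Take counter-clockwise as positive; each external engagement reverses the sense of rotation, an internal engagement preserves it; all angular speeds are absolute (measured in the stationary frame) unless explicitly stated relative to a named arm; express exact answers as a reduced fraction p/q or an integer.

row1: w_G1=1 w_G3=1 w_R=1
row2: w_G1=-1 w_G3=37/59 w_R=0
total: w_G1=0 w_G3=96/59 w_R=1
asked value: 96/59

class = planetary set [G3 = 37+2·11 = 59; Willis about the carrier]
row 1 (train locked, turned with arm): all members turn x
superposition row 2 [arm held]: sun y, ring −(37/59)·y, arm 0
boundary: total ω_sun = x + y = 0 and total ω_arm = x = 1  ⇒  y = -1, x = 1
row 2 ring = −(37/59)·(-1) = 37/59
totals (row 1 + row 2): sun 1 + (-1) = 0, ring 1 + 37/59 = 96/59, arm 1 + 0 = 1
asked cell (total, ring) = 96/59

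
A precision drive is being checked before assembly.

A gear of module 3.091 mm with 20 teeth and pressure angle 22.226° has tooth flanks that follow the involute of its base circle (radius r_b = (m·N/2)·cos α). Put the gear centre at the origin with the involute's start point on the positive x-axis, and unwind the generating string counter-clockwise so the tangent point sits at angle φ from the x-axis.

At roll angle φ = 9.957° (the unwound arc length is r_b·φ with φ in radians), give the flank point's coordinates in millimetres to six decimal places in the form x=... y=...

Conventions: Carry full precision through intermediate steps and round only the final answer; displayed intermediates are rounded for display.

class = single-mesh tooth geometry [base-circle involute, m = 3.091, 20T]
pitch radius r_p = m·N/2 = 3.091·20/2 = 30.910000
base radius r_b = r_p·cos α = 30.910000·cos 22.226° = 28.613357
roll angle φ = 9.957° = 0.17378243 rad
x = r_b·(cos φ + φ·sin φ) = 29.042167
y = r_b·(sin φ − φ·cos φ) = 0.049906

x=29.042167 y=0.049906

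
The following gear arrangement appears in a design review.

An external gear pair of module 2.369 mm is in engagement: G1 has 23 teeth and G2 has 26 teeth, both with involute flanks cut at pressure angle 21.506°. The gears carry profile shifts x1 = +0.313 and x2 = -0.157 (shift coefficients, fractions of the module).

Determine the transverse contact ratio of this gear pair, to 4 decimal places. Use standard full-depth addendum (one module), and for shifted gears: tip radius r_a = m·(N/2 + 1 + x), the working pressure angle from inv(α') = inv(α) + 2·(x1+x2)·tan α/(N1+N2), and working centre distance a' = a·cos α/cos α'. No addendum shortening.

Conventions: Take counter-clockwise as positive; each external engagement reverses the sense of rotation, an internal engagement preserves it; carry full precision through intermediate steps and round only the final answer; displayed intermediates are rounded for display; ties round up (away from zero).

recognized (one external pair, fixed centres): single-mesh tooth geometry, m = 2.369, N1 = 23, N2 = 26
base radii: r_b1 = 25.346785, r_b2 = 28.652888
tip radii: r_a1 = 30.353997, r_a2 = 32.794067
inv(α') = inv(21.506°) + 2·(+0.313-0.157)·tan α/(23+26) = 0.02118988  ⇒  α' = 22.39101°
a' = a·cos α / cos α' = 58.0405·cos 21.506°/cos 22.39101° = 58.402915
action lengths: √(r_a1²−r_b1²) = 16.700467, √(r_a2²−r_b2²) = 15.951892
base pitch p_b = π·m·cos α = 6.924285
CR = (16.700467 + 15.951892 − 58.402915·sin 22.39101°)/6.924285 = 1.502712
contact ratio ≈ 1.5027

1.5027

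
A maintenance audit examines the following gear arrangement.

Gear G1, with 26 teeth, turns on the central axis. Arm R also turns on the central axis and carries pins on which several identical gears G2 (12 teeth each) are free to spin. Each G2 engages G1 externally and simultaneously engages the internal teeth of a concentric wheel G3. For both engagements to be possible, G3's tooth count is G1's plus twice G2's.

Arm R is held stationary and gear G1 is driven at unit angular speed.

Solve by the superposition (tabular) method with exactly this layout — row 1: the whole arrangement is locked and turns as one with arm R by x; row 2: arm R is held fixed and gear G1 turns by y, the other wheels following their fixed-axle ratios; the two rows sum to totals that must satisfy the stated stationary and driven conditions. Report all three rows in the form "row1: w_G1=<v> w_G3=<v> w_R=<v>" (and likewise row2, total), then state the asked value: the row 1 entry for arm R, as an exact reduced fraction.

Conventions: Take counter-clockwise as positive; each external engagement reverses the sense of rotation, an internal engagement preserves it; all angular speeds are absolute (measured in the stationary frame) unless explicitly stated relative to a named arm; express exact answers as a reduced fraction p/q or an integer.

class = planetary set [G3 = 26+2·12 = 50; Willis about the carrier]
row 1: whole set turns with the arm by x
superposition row 2 [arm held]: sun y, ring −(26/50)·y, arm 0
boundary: total ω_arm = x = 0 and total ω_sun = x + y = 1  ⇒  y = 1, x = 0
row 2 ring = −(26/50)·1 = -13/25
totals (row 1 + row 2): sun 0 + 1 = 1, ring 0 + (-13/25) = -13/25, arm 0 + 0 = 0
asked cell (row1, arm) = 0

row1: w_G1=0 w_G3=0 w_R=0
row2: w_G1=1 w_G3=-13/25 w_R=0
total: w_G1=1 w_G3=-13/25 w_R=0
asked value: 0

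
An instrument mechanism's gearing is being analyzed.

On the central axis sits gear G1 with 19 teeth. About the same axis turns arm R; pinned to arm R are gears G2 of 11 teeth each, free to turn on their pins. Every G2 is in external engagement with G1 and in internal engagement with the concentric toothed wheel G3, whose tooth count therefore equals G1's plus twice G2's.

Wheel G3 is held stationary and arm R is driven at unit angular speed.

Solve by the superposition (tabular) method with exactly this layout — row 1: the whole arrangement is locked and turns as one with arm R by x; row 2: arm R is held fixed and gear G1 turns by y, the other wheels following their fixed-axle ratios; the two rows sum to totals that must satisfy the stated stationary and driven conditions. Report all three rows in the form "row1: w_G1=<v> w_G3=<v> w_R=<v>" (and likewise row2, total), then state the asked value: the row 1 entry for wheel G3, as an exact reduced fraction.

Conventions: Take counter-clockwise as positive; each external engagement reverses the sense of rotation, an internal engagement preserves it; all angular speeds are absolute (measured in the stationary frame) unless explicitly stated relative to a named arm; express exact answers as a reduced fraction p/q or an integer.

recognized (axles ride arm R): planetary set, 19/11/41 teeth
row 1 (train locked, turned with arm): all members turn x
row 2 (arm held, sun turns y): ω_ring = −(19/41)·y, ω_arm = 0
boundary: total ω_ring = x − (19/41)·y = 0 and total ω_arm = x = 1  ⇒  y = 41/19, x = 1
row 2 ring = −(19/41)·41/19 = -1
totals (row 1 + row 2): sun 1 + 41/19 = 60/19, ring 1 + (-1) = 0, arm 1 + 0 = 1
asked cell (row1, ring) = 1

row1: w_G1=1 w_G3=1 w_R=1
row2: w_G1=41/19 w_G3=-1 w_R=0
total: w_G1=60/19 w_G3=0 w_R=1
asked value: 1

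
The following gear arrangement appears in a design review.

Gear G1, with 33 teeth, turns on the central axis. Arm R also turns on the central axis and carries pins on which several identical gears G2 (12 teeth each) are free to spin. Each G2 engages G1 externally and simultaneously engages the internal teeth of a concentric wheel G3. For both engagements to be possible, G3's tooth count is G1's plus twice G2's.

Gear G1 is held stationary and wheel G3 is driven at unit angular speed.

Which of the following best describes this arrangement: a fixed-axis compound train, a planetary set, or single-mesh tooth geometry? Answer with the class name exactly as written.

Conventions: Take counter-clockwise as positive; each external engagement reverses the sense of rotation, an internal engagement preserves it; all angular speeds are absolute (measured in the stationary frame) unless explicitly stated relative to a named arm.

planetary set

topology: planetary set — G1 33T / G2 12T / G3 57T, arm = carrier (Willis)
classification: planetary set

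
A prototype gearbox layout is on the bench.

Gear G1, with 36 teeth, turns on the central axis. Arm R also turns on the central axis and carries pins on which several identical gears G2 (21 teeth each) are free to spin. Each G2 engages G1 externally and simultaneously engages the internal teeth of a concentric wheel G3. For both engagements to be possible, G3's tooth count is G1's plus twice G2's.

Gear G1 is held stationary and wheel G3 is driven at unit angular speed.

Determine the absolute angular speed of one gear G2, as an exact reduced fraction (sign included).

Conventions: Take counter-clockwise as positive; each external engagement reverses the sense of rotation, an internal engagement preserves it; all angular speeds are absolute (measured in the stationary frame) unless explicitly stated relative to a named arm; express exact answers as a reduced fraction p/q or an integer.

13/7

planetary set (36T centre, 21T on arm, 78T internal) — Willis relation
ring teeth: 36 + 2·21 = 78
36(ω_sun−ω_arm) = −78(ω_ring−ω_arm),  ω_sun = 0, ω_ring = 1
36(0−ω_arm) = −78(1−ω_arm)  ⇒  114·ω_arm = 78  ⇒  ω_arm = 13/19
sun–planet mesh: 36·(0−13/19) = −21·(ω_p−ω_arm)  ⇒  ω_p−ω_arm = 156/133
ω_p = 13/19 + 156/133 = 13/7
exact speed ratio = 13/7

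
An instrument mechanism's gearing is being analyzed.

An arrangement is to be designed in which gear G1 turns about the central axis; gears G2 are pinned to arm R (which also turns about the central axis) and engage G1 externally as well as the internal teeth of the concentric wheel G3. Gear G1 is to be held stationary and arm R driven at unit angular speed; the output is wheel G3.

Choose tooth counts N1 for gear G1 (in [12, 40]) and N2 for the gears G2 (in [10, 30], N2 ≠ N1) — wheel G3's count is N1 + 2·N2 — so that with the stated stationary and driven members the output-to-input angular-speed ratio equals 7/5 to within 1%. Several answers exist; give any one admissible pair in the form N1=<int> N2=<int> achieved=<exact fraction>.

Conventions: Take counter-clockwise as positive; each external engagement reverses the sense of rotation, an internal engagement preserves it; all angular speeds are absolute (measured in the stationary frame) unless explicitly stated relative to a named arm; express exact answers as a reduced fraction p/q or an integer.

class = planetary set [ratio 7/5 wanted; Willis about the carrier]
Willis with ω_sun = 0: ω_ring/ω_arm = (N1+N3)/N3; set equal to 7/5  ⇒  N3/N1 = 1/(7/5 − 1) = 5/2
N3 = N1 + 2·N2  ⇒  N2/N1 = (N3/N1 − 1)/2 = (5/2 − 1)/2 = 3/4
smallest multiple with N1 ≥ 12 and N2 ≥ 10: k = 4  ⇒  N1 = 4·4 = 16, N2 = 4·3 = 12 (N1 ≤ 40, N2 ≤ 30, N2 ≠ N1 ✓), N3 = 16 + 2·12 = 40
check: (N1+N3)/N3 with N1 = 16, N3 = 40 gives 7/5; |achieved − target| = 0 ≤ 7/500 ✓

N1=16 N2=12 achieved=7/5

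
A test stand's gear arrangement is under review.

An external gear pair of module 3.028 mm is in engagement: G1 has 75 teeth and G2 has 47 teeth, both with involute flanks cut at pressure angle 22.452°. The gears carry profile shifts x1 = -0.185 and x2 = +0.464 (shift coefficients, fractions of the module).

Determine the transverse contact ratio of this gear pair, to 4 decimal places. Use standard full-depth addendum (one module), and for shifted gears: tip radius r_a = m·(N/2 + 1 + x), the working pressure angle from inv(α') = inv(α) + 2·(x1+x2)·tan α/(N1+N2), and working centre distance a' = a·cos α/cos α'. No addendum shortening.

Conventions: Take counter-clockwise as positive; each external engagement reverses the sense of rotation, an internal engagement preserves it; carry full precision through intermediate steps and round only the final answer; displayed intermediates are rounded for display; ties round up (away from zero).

class = single-mesh tooth geometry [involute pair 75T × 47T, m = 3.028]
base radii: r_b1 = 104.942888, r_b2 = 65.764210
tip radii: r_a1 = 116.017820, r_a2 = 75.590992
inv(α') = inv(22.452°) + 2·(-0.185+0.464)·tan α/(75+47) = 0.02326111  ⇒  α' = 23.06720°
a' = a·cos α / cos α' = 184.7080·cos 22.452°/cos 23.06720° = 185.541931
action lengths: √(r_a1²−r_b1²) = 49.468423, √(r_a2²−r_b2²) = 37.270186
base pitch p_b = π·m·cos α = 8.791675
CR = (49.468423 + 37.270186 − 185.541931·sin 23.06720°)/8.791675 = 1.597116
contact ratio ≈ 1.5971

1.5971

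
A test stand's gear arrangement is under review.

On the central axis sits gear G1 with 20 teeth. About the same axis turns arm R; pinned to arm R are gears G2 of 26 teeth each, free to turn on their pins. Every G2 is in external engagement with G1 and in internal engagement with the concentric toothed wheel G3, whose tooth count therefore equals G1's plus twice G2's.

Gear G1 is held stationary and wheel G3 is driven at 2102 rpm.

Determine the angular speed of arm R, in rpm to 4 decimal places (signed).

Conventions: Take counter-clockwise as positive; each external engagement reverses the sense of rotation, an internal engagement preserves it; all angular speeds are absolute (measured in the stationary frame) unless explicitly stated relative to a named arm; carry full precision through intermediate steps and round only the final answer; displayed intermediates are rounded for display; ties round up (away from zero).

class = planetary set [G3 = 20+2·26 = 72; Willis about the carrier]
normalise by the input: solve with ω_ring = 1, then scale by 2102 rpm
ring teeth: 20 + 2·26 = 72
20(ω_sun−ω_arm) = −72(ω_ring−ω_arm),  ω_sun = 0, ω_ring = 1
20(0−ω_arm) = −72(1−ω_arm)  ⇒  92·ω_arm = 72  ⇒  ω_arm = 18/23
scale: ω_arm = 18/23 × 2102 rpm = +1645.0435 rpm

+1645.0435 rpm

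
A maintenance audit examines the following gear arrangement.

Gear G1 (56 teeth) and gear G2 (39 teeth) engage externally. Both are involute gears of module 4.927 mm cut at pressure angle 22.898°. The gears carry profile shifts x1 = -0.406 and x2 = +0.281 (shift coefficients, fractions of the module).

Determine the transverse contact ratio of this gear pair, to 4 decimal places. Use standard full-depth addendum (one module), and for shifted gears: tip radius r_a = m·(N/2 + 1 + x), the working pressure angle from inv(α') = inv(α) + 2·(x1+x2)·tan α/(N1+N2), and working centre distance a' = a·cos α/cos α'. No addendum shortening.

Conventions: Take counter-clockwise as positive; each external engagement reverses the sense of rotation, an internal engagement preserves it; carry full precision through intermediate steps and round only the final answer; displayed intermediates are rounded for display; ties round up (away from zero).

recognized (one external pair, fixed centres): single-mesh tooth geometry, m = 4.927, N1 = 56, N2 = 39
base radii: r_b1 = 127.084928, r_b2 = 88.505575
tip radii: r_a1 = 140.882638, r_a2 = 102.387987
inv(α') = inv(22.898°) + 2·(-0.406+0.281)·tan α/(56+39) = 0.02161840  ⇒  α' = 22.53464°
a' = a·cos α / cos α' = 234.0325·cos 22.898°/cos 22.53464° = 233.411978
action lengths: √(r_a1²−r_b1²) = 60.805747, √(r_a2²−r_b2²) = 51.478764
base pitch p_b = π·m·cos α = 14.258896
CR = (60.805747 + 51.478764 − 233.411978·sin 22.53464°)/14.258896 = 1.601193
contact ratio ≈ 1.6012

1.6012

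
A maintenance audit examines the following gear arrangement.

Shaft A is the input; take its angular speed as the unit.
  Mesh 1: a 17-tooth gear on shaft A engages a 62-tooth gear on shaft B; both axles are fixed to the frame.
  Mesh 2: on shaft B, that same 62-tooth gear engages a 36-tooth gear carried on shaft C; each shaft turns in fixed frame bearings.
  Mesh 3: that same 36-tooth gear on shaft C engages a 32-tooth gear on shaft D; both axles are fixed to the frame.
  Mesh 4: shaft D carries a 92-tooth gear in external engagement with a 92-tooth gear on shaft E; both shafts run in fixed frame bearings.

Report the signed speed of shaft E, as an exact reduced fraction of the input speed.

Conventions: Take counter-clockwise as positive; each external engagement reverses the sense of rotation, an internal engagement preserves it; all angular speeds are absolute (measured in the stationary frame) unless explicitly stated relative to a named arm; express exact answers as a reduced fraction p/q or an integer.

17/32

4-mesh fixed-axis compound train (all bearings frame-fixed)
mesh 1 [17T→62T]: |ω|/ω_in = 1×17/62 = 17/62, sense flips to −
mesh 2 [62T→36T]: |ω|/ω_in = (17/62)×62/36 = 17/36, sense flips to +
mesh 3 [36T→32T]: |ω|/ω_in = (17/36)×36/32 = 17/32, sense flips to −
mesh 4 [92T→92T]: |ω|/ω_in = (17/32)×92/92 = 17/32, sense flips to +
signed output speed (× input speed) = 17/32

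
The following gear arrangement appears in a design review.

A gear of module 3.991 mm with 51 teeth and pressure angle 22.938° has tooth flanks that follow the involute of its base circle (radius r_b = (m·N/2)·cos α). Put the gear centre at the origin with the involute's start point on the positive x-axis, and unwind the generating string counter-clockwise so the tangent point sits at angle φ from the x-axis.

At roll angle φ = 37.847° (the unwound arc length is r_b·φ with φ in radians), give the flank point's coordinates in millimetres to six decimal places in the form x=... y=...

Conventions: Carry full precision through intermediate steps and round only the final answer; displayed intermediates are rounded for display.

single-mesh involute tooth geometry (51T wheel at module 3.991)
pitch radius r_p = m·N/2 = 3.991·51/2 = 101.770500
base radius r_b = r_p·cos α = 101.770500·cos 22.938° = 93.723214
roll angle φ = 37.847° = 0.66055476 rad
x = r_b·(cos φ + φ·sin φ) = 111.993492
y = r_b·(sin φ − φ·cos φ) = 8.617535

x=111.993492 y=8.617535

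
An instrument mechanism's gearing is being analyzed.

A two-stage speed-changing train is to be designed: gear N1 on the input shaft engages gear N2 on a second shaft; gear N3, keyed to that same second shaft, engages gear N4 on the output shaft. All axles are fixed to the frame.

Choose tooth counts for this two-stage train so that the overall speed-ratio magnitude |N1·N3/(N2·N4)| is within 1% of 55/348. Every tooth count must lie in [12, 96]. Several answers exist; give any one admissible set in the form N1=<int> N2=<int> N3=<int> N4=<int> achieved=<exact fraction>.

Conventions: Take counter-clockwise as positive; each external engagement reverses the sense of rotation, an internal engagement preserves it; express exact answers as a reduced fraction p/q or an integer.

class = fixed-axis compound train [2-stage, 55/348 wanted]
target = 55/348 in lowest terms: an exact hit needs N1·N3 = k·55 and N2·N4 = k·348 for one integer k, every count in [12, 96]; additionally prefer no 1:1 stage (N1 ≠ N2, N3 ≠ N4)
k = 1…5: no 1:1-free in-range split of k·55 and k·348 into factor pairs; take k = 6
k = 6: N1·N3 = 330 = 15·22, N2·N4 = 2088 = 24·87
achieved = 15·22/(24·87) = 55/348; |achieved − target| = 0 ≤ 11/6960 ✓

N1=15 N2=24 N3=22 N4=87 achieved=55/348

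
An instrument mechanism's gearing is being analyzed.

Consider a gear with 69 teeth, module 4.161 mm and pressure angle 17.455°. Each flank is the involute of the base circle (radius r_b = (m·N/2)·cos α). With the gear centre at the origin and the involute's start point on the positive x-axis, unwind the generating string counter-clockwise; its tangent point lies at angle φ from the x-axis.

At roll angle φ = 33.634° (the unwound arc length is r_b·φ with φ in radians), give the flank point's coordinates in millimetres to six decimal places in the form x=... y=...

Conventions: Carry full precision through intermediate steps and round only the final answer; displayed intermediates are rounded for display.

x=158.545384 y=8.919695

class = single-mesh tooth geometry [base-circle involute, m = 4.161, 69T]
pitch radius r_p = m·N/2 = 4.161·69/2 = 143.554500
base radius r_b = r_p·cos α = 143.554500·cos 17.455° = 136.944222
roll angle φ = 33.634° = 0.58702404 rad
x = r_b·(cos φ + φ·sin φ) = 158.545384
y = r_b·(sin φ − φ·cos φ) = 8.919695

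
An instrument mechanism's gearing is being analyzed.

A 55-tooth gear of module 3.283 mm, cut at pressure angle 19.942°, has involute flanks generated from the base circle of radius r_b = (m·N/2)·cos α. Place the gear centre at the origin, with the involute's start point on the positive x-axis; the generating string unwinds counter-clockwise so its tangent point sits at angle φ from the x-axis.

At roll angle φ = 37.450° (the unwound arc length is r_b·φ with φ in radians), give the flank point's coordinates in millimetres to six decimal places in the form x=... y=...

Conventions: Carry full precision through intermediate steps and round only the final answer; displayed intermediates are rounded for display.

x=101.107323 y=7.567398

single-mesh involute tooth geometry (55T wheel at module 3.283)
pitch radius r_p = m·N/2 = 3.283·55/2 = 90.282500
base radius r_b = r_p·cos α = 90.282500·cos 19.942° = 84.869014
roll angle φ = 37.450° = 0.65362580 rad
x = r_b·(cos φ + φ·sin φ) = 101.107323
y = r_b·(sin φ − φ·cos φ) = 7.567398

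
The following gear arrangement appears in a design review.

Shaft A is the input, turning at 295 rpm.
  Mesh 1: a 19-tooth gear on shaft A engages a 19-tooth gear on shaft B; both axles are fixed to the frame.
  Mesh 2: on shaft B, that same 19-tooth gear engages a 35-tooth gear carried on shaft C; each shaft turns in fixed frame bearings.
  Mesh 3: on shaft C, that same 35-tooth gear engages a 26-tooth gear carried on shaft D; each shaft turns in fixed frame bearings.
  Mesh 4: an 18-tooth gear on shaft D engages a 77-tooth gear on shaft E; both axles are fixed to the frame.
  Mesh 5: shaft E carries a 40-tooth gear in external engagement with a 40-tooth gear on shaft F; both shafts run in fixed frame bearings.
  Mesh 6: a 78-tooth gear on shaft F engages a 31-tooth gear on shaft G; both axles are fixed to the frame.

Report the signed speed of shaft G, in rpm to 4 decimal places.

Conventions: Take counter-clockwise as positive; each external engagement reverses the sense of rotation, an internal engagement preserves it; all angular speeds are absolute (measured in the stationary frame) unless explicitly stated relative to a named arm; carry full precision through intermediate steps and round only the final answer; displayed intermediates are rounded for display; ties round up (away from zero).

topology: fixed-axis compound train — 6 meshes, A→G
mesh 1 [19T→19T]: ω = 295.0000×19/19 = 295.0000 rpm, sense flips to −
mesh 2 [19T→35T]: ω = 295.0000×19/35 = 160.1429 rpm, sense flips to +
mesh 3 [35T→26T]: ω = 160.1429×35/26 = 215.5769 rpm, sense flips to −
mesh 4 [18T→77T]: ω = 215.5769×18/77 = 50.3946 rpm, sense flips to +
mesh 5 [40T→40T]: ω = 50.3946×40/40 = 50.3946 rpm, sense flips to −
mesh 6 [78T→31T]: ω = 50.3946×78/31 = 126.7993 rpm, sense flips to +
signed output speed = +126.7993 rpm

+126.7993 rpm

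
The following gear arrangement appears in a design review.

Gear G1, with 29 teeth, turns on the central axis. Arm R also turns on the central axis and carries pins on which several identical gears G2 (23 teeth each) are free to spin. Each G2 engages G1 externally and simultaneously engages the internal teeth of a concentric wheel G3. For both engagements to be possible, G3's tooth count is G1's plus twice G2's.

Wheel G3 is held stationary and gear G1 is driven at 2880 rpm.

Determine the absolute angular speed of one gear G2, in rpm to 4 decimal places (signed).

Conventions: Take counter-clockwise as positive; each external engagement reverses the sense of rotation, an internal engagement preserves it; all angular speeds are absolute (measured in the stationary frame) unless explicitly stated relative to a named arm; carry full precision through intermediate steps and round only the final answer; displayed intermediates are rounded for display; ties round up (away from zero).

-1815.6522 rpm

planetary set (29T centre, 23T on arm, 75T internal) — Willis relation
normalise by the input: solve with ω_sun = 1, then scale by 2880 rpm
ring teeth: 29 + 2·23 = 75
29(ω_sun−ω_arm) = −75(ω_ring−ω_arm),  ω_ring = 0, ω_sun = 1
29(1−ω_arm) = −75(0−ω_arm)  ⇒  104·ω_arm = 29  ⇒  ω_arm = 29/104
sun–planet mesh: 29·(1−29/104) = −23·(ω_p−ω_arm)  ⇒  ω_p−ω_arm = -2175/2392
ω_p = 29/104 − 2175/2392 = -29/46
scale: ω_p = -29/46 × 2880 rpm = -1815.6522 rpm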